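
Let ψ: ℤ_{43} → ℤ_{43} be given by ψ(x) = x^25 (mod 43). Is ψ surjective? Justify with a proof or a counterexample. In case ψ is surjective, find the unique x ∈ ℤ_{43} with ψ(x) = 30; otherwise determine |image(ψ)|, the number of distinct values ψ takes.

Since 43 is prime, the nonzero elements of ℤ_{43} form a cyclic group of order 42.
As gcd(25, 42) = 1, raising to the 25th power is a bijection on this group: if x_1^25 ≡ x_2^25 then (x_1x_2^{−1})^25 = 1, and the only element of order dividing gcd(25, 42) = 1 is 1, so x_1 = x_2.
With ψ(0) = 0 this makes ψ injective on all of ℤ_{43}, hence bijective (finite equal-size domain and codomain). In particular ψ is surjective.
Since ψ is surjective, we find the preimage of 30. The inverse of x ↦ x^25 on (ℤ_{43})^× is x ↦ x^37, because 25·37 = 925 = 22·42 + 1 ≡ 1 (mod 42) and x^{42} = 1 for x ≠ 0 (Fermat). So ψ⁻¹(30) = 30^37 mod 43.
Repeated squaring mod 43: 30^1 ≡ 30, 30^2 ≡ 30² = 900 ≡ 40, 30^4 ≡ 40² = 1600 ≡ 9, 30^8 ≡ 9² = 81 ≡ 38, 30^16 ≡ 38² = 1444 ≡ 25, 30^32 ≡ 25² = 625 ≡ 23. Since 37 = 32 + 4 + 1, 30^37 ≡ 23·9·30: 23·9 = 207 ≡ 35, then 35·30 = 1050 ≡ 18. So 30^37 ≡ 18 (mod 43).
Hence ψ⁻¹(30) = 18.

18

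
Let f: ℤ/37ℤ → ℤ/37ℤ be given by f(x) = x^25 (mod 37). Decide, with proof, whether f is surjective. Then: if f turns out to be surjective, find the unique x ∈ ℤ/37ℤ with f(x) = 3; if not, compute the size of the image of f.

30

Since 37 is prime, the nonzero elements of ℤ/37ℤ form a cyclic group of order 36.
As gcd(25, 36) = 1, raising to the 25th power is a bijection on this group: if a^25 ≡ b^25 then (ab^{−1})^25 = 1, and the only element of order dividing gcd(25, 36) = 1 is 1, so a = b.
With f(0) = 0 this makes f injective on all of ℤ/37ℤ, hence bijective (finite equal-size domain and codomain). In particular f is surjective.
Since f is surjective, we find the preimage of 3. The inverse of x ↦ x^25 on (ℤ/37ℤ)^× is x ↦ x^13, because 25·13 = 325 = 9·36 + 1 ≡ 1 (mod 36) and x^{36} = 1 for x ≠ 0 (Fermat). So f⁻¹(3) = 3^13 mod 37.
Repeated squaring mod 37: 3^1 ≡ 3, 3^2 ≡ 3² = 9, 3^4 ≡ 9² = 81 ≡ 7, 3^8 ≡ 7² = 49 ≡ 12. Since 13 = 8 + 4 + 1, 3^13 ≡ 12·7·3: 12·7 = 84 ≡ 10, then 10·3 = 30. So 3^13 ≡ 30 (mod 37).
Hence f⁻¹(3) = 30.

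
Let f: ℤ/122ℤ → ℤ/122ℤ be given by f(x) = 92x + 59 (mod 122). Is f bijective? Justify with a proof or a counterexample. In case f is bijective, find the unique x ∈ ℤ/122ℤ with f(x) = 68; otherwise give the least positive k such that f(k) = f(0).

We have gcd(92, 122) = 2 > 1. Taking u = 0 and v = 61: f(0) = 59 and f(61) = 92·61 + 59 = 5671 ≡ 59 (mod 122).
So f(0) = f(61) while 0 ≠ 61, thus f is not injective, hence not bijective.
Since f is not bijective, we find the least positive k with f(k) = f(0): this means 92k ≡ 0 (mod 122), i.e. 122 ∣ 92k. Since gcd(92, 122) = 2, dividing through by 2 this holds exactly when 61 ∣ 46k, and as gcd(46, 61) = 1, exactly when 61 ∣ k.
The smallest positive such k is 61.

61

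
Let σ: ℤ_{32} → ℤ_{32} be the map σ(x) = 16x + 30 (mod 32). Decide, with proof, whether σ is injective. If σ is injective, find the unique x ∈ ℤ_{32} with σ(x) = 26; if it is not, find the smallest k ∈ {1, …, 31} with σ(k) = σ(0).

We have gcd(16, 32) = 16 > 1. Taking a = 0 and b = 2: σ(0) = 30 and σ(2) = 16·2 + 30 = 62 ≡ 30 (mod 32).
So σ(0) = σ(2) while 0 ≠ 2, thus σ is not injective.
Since σ is not injective, we find the least positive k with σ(k) = σ(0): this means 16k ≡ 0 (mod 32), i.e. 32 ∣ 16k. Since gcd(16, 32) = 16, dividing through by 16 this holds exactly when 2 ∣ k.
The smallest positive such k is 2.

2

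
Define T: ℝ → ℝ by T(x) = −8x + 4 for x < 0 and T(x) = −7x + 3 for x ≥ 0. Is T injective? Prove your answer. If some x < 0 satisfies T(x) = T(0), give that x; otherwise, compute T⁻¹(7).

Both pieces are strictly decreasing (slopes −8 and −7), so each is injective on its own interval.
The left piece maps (−∞, 0) onto (4, ∞); the right piece maps [0, ∞) onto (−∞, 3].
These images are disjoint, so no value is attained by both pieces. So T is injective.
Because the two images are disjoint, no x < 0 has T(x) = T(0), so we compute T⁻¹(7): 7 lies in (4, ∞), so solve −8x + 4 = 7: x = (7 − 4)/(−8) = −3/8.

-3/8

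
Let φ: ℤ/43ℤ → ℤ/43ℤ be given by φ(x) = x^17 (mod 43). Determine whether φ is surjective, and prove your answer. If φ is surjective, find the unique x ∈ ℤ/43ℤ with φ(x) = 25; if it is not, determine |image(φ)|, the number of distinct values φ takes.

Since 43 is prime, the nonzero elements of ℤ/43ℤ form a cyclic group of order 42.
As gcd(17, 42) = 1, raising to the 17th power is a bijection on this group: if u^17 ≡ v^17 then (uv^{−1})^17 = 1, and the only element of order dividing gcd(17, 42) = 1 is 1, so u = v.
With φ(0) = 0 this makes φ injective on all of ℤ/43ℤ, hence bijective (finite equal-size domain and codomain). In particular φ is surjective.
Since φ is surjective, we find the preimage of 25. The inverse of x ↦ x^17 on (ℤ/43ℤ)^× is x ↦ x^5, because 17·5 = 85 = 2·42 + 1 ≡ 1 (mod 42) and x^{42} = 1 for x ≠ 0 (Fermat). So φ⁻¹(25) = 25^5 mod 43.
Repeated squaring mod 43: 25^1 ≡ 25, 25^2 ≡ 25² = 625 ≡ 23, 25^4 ≡ 23² = 529 ≡ 13. Since 5 = 4 + 1, 25^5 ≡ 13·25: 13·25 = 325 ≡ 24. So 25^5 ≡ 24 (mod 43).
Hence φ⁻¹(25) = 24.

24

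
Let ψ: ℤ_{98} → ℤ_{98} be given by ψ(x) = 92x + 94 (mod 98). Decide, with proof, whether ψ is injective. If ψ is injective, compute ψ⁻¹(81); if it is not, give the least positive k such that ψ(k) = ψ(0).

49

We have gcd(92, 98) = 2 > 1. Taking u = 0 and v = 49: ψ(0) = 94 and ψ(49) = 92·49 + 94 = 4602 ≡ 94 (mod 98).
So ψ(0) = ψ(49) while 0 ≠ 49, thus ψ is not injective.
Since ψ is not injective, we find the least positive k with ψ(k) = ψ(0): this means 92k ≡ 0 (mod 98), i.e. 98 ∣ 92k. Since gcd(92, 98) = 2, dividing through by 2 this holds exactly when 49 ∣ 46k, and as gcd(46, 49) = 1, exactly when 49 ∣ k.
The smallest positive such k is 49.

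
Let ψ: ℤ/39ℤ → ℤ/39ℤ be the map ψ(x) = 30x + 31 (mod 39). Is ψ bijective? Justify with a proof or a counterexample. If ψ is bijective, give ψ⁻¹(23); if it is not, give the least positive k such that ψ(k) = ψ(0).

We have gcd(30, 39) = 3 > 1. Taking s = 0 and t = 13: ψ(0) = 31 and ψ(13) = 30·13 + 31 = 421 ≡ 31 (mod 39).
So ψ(0) = ψ(13) while 0 ≠ 13, hence ψ is not injective, hence not bijective.
Since ψ is not bijective, we find the least positive k with ψ(k) = ψ(0): this means 30k ≡ 0 (mod 39), i.e. 39 ∣ 30k. Since gcd(30, 39) = 3, dividing through by 3 this holds exactly when 13 ∣ 10k, and as gcd(10, 13) = 1, exactly when 13 ∣ k.
The smallest positive such k is 13.

13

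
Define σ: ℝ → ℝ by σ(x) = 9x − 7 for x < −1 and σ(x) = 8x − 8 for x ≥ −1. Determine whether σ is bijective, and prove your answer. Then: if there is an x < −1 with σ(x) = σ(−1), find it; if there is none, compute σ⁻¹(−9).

-1/8

Both pieces are strictly increasing (slopes 9 and 8), so each is injective on its own interval.
The left piece maps (−∞, −1) onto (−∞, −16); the right piece maps [−1, ∞) onto [−16, ∞).
Since −16 = −16, the images partition ℝ: σ is injective and surjective, hence bijective.
Because the two images are disjoint, no x < −1 has σ(x) = σ(−1), so we compute σ⁻¹(−9): −9 lies in [−16, ∞), so solve 8x − 8 = −9: x = (−9 + 8)/8 = −1/8.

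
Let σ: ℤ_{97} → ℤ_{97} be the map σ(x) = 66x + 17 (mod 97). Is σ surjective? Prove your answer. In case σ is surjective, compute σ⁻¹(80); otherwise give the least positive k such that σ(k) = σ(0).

Since gcd(66, 97) = 1, 66 is invertible modulo 97. Euclid's algorithm: 97 = 1·66 + 31, 66 = 2·31 + 4, 31 = 7·4 + 3, 4 = 1·3 + 1; back-substituting gives 1 = 25·66 − 17·97, so 66⁻¹ ≡ 25 (mod 97).
Then y ↦ 25(y − 17) is a two-sided inverse to σ, so every y ∈ ℤ_{97} has a preimage.
Hence σ is surjective.
Since σ is surjective, we compute σ⁻¹(80): solve 66x + 17 ≡ 80 (mod 97), i.e. 66x ≡ 63 (mod 97).
Multiplying by 66⁻¹ = 25 gives x ≡ 25·63 = 1575 = 16·97 + 23 ≡ 23 (mod 97).
Check: σ(23) = 66·23 + 17 = 1535 = 15·97 + 80 ≡ 80 (mod 97).

23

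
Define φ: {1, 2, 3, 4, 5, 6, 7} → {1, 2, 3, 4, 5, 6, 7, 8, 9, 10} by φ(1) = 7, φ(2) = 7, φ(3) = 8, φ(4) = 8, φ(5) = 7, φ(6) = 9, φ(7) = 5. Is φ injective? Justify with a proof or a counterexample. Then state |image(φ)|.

φ(1) = 7 = φ(2) with 1 ≠ 2, so φ is not injective.
The image of φ is {5, 7, 8, 9}, which has 4 elements.

4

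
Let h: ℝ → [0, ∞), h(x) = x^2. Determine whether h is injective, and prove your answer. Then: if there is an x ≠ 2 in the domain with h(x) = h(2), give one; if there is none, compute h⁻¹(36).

h(2) = 4 = (−2)^2 = h(−2) (since 2 is even), with 2 ≠ −2. So h is not injective.
For the follow-up, such an x exists: taking x = −2 ∈ ℝ gives h(−2) = 4 = h(2) with −2 ≠ 2.

-2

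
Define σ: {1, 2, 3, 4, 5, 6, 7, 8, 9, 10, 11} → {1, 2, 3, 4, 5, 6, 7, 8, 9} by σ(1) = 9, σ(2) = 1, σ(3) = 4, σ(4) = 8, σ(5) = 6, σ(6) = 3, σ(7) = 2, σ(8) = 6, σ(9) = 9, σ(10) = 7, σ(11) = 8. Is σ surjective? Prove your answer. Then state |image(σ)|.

No element maps to 5, so σ is not surjective.
The image of σ is {1, 2, 3, 4, 6, 7, 8, 9}, which has 8 elements.

8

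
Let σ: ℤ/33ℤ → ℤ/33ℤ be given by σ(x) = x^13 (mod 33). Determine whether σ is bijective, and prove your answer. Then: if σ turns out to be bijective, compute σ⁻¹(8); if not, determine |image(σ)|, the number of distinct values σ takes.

Computing x^13 mod 33 for each x (by repeated squaring, reducing mod 33 at every step), the values σ(0), σ(1), …, σ(32) are: 0, 1, 8, 27, 31, 26, 18, 13, 17, 3, 10, 11, 12, 19, 5, 9, 4, 29, 24, 28, 14, 21, 22, 23, 30, 16, 20, 15, 7, 2, 6, 25, 32.
Every element of ℤ/33ℤ appears exactly once in this list, so σ is a bijection, and in particular bijective.
Since σ is bijective, we read off the preimage of 8 from the same table: σ(2) = 8, so σ⁻¹(8) = 2.

2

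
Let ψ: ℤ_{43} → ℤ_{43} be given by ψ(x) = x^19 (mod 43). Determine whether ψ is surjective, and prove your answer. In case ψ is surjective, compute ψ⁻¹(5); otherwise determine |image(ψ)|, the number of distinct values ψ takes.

Since 43 is prime, the nonzero elements of ℤ_{43} form a cyclic group of order 42.
As gcd(19, 42) = 1, raising to the 19th power is a bijection on this group: if x_1^19 ≡ x_2^19 then (x_1x_2^{−1})^19 = 1, and the only element of order dividing gcd(19, 42) = 1 is 1, so x_1 = x_2.
With ψ(0) = 0 this makes ψ injective on all of ℤ_{43}, hence bijective (finite equal-size domain and codomain). In particular ψ is surjective.
Since ψ is surjective, we find the preimage of 5. The inverse of x ↦ x^19 on (ℤ_{43})^× is x ↦ x^31, because 19·31 = 589 = 14·42 + 1 ≡ 1 (mod 42) and x^{42} = 1 for x ≠ 0 (Fermat). So ψ⁻¹(5) = 5^31 mod 43.
Repeated squaring mod 43: 5^1 ≡ 5, 5^2 ≡ 5² = 25, 5^4 ≡ 25² = 625 ≡ 23, 5^8 ≡ 23² = 529 ≡ 13, 5^16 ≡ 13² = 169 ≡ 40. Since 31 = 16 + 8 + 4 + 2 + 1, 5^31 ≡ 40·13·23·25·5: 40·13 = 520 ≡ 4, then 4·23 = 92 ≡ 6, then 6·25 = 150 ≡ 21, then 21·5 = 105 ≡ 19. So 5^31 ≡ 19 (mod 43).
Hence ψ⁻¹(5) = 19.

19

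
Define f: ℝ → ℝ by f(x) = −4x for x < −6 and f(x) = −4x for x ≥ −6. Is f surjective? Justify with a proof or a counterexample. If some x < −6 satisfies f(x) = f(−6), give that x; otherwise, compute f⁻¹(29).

Both pieces are strictly decreasing (slopes −4 and −4), so each is injective on its own interval.
The left piece maps (−∞, −6) onto (24, ∞); the right piece maps [−6, ∞) onto (−∞, 24].
These images together cover ℝ, so f is surjective.
Because the two images are disjoint, no x < −6 has f(x) = f(−6), so we compute f⁻¹(29): 29 lies in (24, ∞), so solve −4x = 29: x = (29 − 0)/(−4) = −29/4.

-29/4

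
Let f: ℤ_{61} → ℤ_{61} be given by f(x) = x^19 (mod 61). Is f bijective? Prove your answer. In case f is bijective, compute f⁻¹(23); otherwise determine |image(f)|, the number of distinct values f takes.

Since 61 is prime, the nonzero elements of ℤ_{61} form a cyclic group of order 60.
As gcd(19, 60) = 1, raising to the 19th power is a bijection on this group: if a^19 ≡ b^19 then (ab^{−1})^19 = 1, and the only element of order dividing gcd(19, 60) = 1 is 1, so a = b.
With f(0) = 0 this makes f injective on all of ℤ_{61}, hence bijective (finite equal-size domain and codomain). In particular f is bijective.
Since f is bijective, we find the preimage of 23. The inverse of x ↦ x^19 on (ℤ_{61})^× is x ↦ x^19, because 19·19 = 361 = 6·60 + 1 ≡ 1 (mod 60) and x^{60} = 1 for x ≠ 0 (Fermat). So f⁻¹(23) = 23^19 mod 61.
Repeated squaring mod 61: 23^1 ≡ 23, 23^2 ≡ 23² = 529 ≡ 41, 23^4 ≡ 41² = 1681 ≡ 34, 23^8 ≡ 34² = 1156 ≡ 58, 23^16 ≡ 58² = 3364 ≡ 9. Since 19 = 16 + 2 + 1, 23^19 ≡ 9·41·23: 9·41 = 369 ≡ 3, then 3·23 = 69 ≡ 8. So 23^19 ≡ 8 (mod 61).
Hence f⁻¹(23) = 8.

8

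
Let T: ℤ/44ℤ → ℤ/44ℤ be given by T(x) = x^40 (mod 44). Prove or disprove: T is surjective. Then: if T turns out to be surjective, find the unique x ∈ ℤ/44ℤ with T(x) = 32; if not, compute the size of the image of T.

4

T(1) = 1^40 = 1.
T(3): Repeated squaring mod 44: 3^1 ≡ 3, 3^2 ≡ 3² = 9, 3^4 ≡ 9² = 81 ≡ 37, 3^8 ≡ 37² = 1369 ≡ 5, 3^16 ≡ 5² = 25, 3^32 ≡ 25² = 625 ≡ 9. Since 40 = 32 + 8, 3^40 ≡ 9·5: 9·5 = 45 ≡ 1. So 3^40 ≡ 1 (mod 44).
So T(1) = T(3) = 1 while 1 ≠ 3, therefore T is not injective.
A non-injective map from the 44-element set ℤ/44ℤ to itself takes at most 43 distinct values, so it cannot be surjective. Thus T is not surjective.
Since T is not surjective, we determine |image(T)|. Computing x^40 mod 44 for each x (by repeated squaring, reducing mod 44 at every step), the values T(0), T(1), …, T(43) are: 0, 1, 12, 1, 12, 1, 12, 1, 12, 1, 12, 33, 12, 1, 12, 1, 12, 1, 12, 1, 12, 1, 0, 1, 12, 1, 12, 1, 12, 1, 12, 1, 12, 33, 12, 1, 12, 1, 12, 1, 12, 1, 12, 1.
The distinct values are {0, 1, 12, 33}; there are 4 of them.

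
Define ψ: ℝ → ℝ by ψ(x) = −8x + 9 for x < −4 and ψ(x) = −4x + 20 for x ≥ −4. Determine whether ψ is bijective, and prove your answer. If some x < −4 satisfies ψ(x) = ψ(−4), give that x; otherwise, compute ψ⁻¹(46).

Both pieces are strictly decreasing (slopes −8 and −4), so each is injective on its own interval.
The left piece maps (−∞, −4) onto (41, ∞); the right piece maps [−4, ∞) onto (−∞, 36].
The images leave a gap (41 has no preimage), so ψ is not surjective, hence not bijective.
Because the two images are disjoint, no x < −4 has ψ(x) = ψ(−4), so we compute ψ⁻¹(46): 46 lies in (41, ∞), so solve −8x + 9 = 46: x = (46 − 9)/(−8) = −37/8.

-37/8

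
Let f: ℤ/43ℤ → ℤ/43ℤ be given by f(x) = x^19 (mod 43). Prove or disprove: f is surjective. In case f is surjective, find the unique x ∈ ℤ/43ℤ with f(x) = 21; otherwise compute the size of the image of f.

Since 43 is prime, the nonzero elements of ℤ/43ℤ form a cyclic group of order 42.
As gcd(19, 42) = 1, raising to the 19th power is a bijection on this group: if u^19 ≡ v^19 then (uv^{−1})^19 = 1, and the only element of order dividing gcd(19, 42) = 1 is 1, so u = v.
With f(0) = 0 this makes f injective on all of ℤ/43ℤ, hence bijective (finite equal-size domain and codomain). In particular f is surjective.
Since f is surjective, we find the preimage of 21. The inverse of x ↦ x^19 on (ℤ/43ℤ)^× is x ↦ x^31, because 19·31 = 589 = 14·42 + 1 ≡ 1 (mod 42) and x^{42} = 1 for x ≠ 0 (Fermat). So f⁻¹(21) = 21^31 mod 43.
Repeated squaring mod 43: 21^1 ≡ 21, 21^2 ≡ 21² = 441 ≡ 11, 21^4 ≡ 11² = 121 ≡ 35, 21^8 ≡ 35² = 1225 ≡ 21, 21^16 ≡ 21² = 441 ≡ 11. Since 31 = 16 + 8 + 4 + 2 + 1, 21^31 ≡ 11·21·35·11·21: 11·21 = 231 ≡ 16, then 16·35 = 560 ≡ 1, then 1·11 = 11, then 11·21 = 231 ≡ 16. So 21^31 ≡ 16 (mod 43).
Hence f⁻¹(21) = 16.

16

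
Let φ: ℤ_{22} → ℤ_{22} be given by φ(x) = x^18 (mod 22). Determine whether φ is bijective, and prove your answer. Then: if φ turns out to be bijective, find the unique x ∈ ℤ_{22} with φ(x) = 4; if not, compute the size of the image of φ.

φ(10): Repeated squaring mod 22: 10^1 ≡ 10, 10^2 ≡ 10² = 100 ≡ 12, 10^4 ≡ 12² = 144 ≡ 12, 10^8 ≡ 12² = 144 ≡ 12, 10^16 ≡ 12² = 144 ≡ 12. Since 18 = 16 + 2, 10^18 ≡ 12·12: 12·12 = 144 ≡ 12. So 10^18 ≡ 12 (mod 22).
φ(12): Repeated squaring mod 22: 12^1 ≡ 12, 12^2 ≡ 12² = 144 ≡ 12, 12^4 ≡ 12² = 144 ≡ 12, 12^8 ≡ 12² = 144 ≡ 12, 12^16 ≡ 12² = 144 ≡ 12. Since 18 = 16 + 2, 12^18 ≡ 12·12: 12·12 = 144 ≡ 12. So 12^18 ≡ 12 (mod 22).
So φ(10) = φ(12) = 12 while 10 ≠ 12, so φ is not injective, hence not bijective.
Since φ is not bijective, we determine |image(φ)|. Computing x^18 mod 22 for each x (by repeated squaring, reducing mod 22 at every step), the values φ(0), φ(1), …, φ(21) are: 0, 1, 14, 5, 20, 15, 4, 9, 16, 3, 12, 11, 12, 3, 16, 9, 4, 15, 20, 5, 14, 1.
The distinct values are {0, 1, 3, 4, 5, 9, 11, 12, 14, 15, 16, 20}; there are 12 of them.

12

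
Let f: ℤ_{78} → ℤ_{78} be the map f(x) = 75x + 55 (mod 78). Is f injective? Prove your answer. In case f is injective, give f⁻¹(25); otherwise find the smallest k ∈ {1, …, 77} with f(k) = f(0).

Recall: f is injective when f(a) = f(b) forces a = b.
We have gcd(75, 78) = 3 > 1. Taking a = 0 and b = 26: f(0) = 55 and f(26) = 75·26 + 55 = 2005 ≡ 55 (mod 78).
So f(0) = f(26) while 0 ≠ 26, thus f is not injective.
Since f is not injective, we find the least positive k with f(k) = f(0): this means 75k ≡ 0 (mod 78), i.e. 78 ∣ 75k. Since gcd(75, 78) = 3, dividing through by 3 this holds exactly when 26 ∣ 25k, and as gcd(25, 26) = 1, exactly when 26 ∣ k.
The smallest positive such k is 26.

26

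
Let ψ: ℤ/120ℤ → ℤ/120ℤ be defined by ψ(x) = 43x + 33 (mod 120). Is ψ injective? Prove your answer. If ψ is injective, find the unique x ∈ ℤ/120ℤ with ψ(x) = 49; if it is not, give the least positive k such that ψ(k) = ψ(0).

Suppose ψ(s) = ψ(t) in ℤ/120ℤ. Then 43s + 33 ≡ 43t + 33 (mod 120), hence 43(s − t) ≡ 0 (mod 120).
Since gcd(43, 120) = 1, 43 is invertible modulo 120, thus s − t ≡ 0 (mod 120), i.e. s = t.
Hence ψ is injective.
We now compute 43⁻¹ mod 120 explicitly. Euclid's algorithm: 120 = 2·43 + 34, 43 = 1·34 + 9, 34 = 3·9 + 7, 9 = 1·7 + 2, 7 = 3·2 + 1; back-substituting gives 1 = 67·43 − 24·120, so 43⁻¹ ≡ 67 (mod 120).
Since ψ is injective, we compute ψ⁻¹(49): solve 43x + 33 ≡ 49 (mod 120), i.e. 43x ≡ 16 (mod 120).
Multiplying by 43⁻¹ = 67 gives x ≡ 67·16 = 1072 = 8·120 + 112 ≡ 112 (mod 120).
Check: ψ(112) = 43·112 + 33 = 4849 = 40·120 + 49 ≡ 49 (mod 120).

112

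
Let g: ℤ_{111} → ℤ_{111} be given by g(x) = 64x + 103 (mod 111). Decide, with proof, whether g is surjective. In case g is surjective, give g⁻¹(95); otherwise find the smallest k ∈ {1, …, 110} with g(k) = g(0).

Recall: surjectivity means every element of the codomain has a preimage under g.
Since gcd(64, 111) = 1, 64 is invertible modulo 111. Euclid's algorithm: 111 = 1·64 + 47, 64 = 1·47 + 17, 47 = 2·17 + 13, 17 = 1·13 + 4, 13 = 3·4 + 1; back-substituting gives 1 = 85·64 − 49·111, so 64⁻¹ ≡ 85 (mod 111).
Then y ↦ 85(y − 103) is a two-sided inverse to g, so every y ∈ ℤ_{111} has a preimage.
So g is surjective.
Since g is surjective, we compute g⁻¹(95): solve 64x + 103 ≡ 95 (mod 111), i.e. 64x ≡ 103 (mod 111).
Multiplying by 64⁻¹ = 85 gives x ≡ 85·103 = 8755 = 78·111 + 97 ≡ 97 (mod 111).
Check: g(97) = 64·97 + 103 = 6311 = 56·111 + 95 ≡ 95 (mod 111).

97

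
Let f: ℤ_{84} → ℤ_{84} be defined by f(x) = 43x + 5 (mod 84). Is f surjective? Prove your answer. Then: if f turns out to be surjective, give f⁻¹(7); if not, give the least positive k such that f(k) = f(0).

2

Since gcd(43, 84) = 1, 43 is invertible modulo 84. Euclid's algorithm: 84 = 1·43 + 41, 43 = 1·41 + 2, 41 = 20·2 + 1; back-substituting gives 1 = 43·43 − 22·84, so 43⁻¹ ≡ 43 (mod 84).
For any y ∈ ℤ_{84}, x = 43(y − 5) mod 84 satisfies f(x) = 43·43(y − 5) + 5 ≡ y (since 43·43 ≡ 1 mod 84). So every y has a preimage.
Hence f is surjective.
Since f is surjective, we compute f⁻¹(7): solve 43x + 5 ≡ 7 (mod 84), i.e. 43x ≡ 2 (mod 84).
Multiplying by 43⁻¹ = 43 gives x ≡ 43·2 = 86 = 1·84 + 2 ≡ 2 (mod 84).
Check: f(2) = 43·2 + 5 = 91 = 1·84 + 7 ≡ 7 (mod 84).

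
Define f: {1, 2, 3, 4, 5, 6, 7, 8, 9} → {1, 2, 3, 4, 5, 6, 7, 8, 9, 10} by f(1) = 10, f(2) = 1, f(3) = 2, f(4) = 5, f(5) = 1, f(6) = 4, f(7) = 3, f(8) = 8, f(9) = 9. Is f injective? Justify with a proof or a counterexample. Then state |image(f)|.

f(2) = 1 = f(5) with 2 ≠ 5, so f is not injective.
The image of f is {1, 2, 3, 4, 5, 8, 9, 10}, which has 8 elements.

8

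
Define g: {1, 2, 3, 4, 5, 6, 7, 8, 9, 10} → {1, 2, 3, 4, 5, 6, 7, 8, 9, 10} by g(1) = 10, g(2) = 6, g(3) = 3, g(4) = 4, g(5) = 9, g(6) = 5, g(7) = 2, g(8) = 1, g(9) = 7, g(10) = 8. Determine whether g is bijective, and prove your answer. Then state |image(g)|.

The values 10, 6, 3, 4, 9, 5, 2, 1, 7, 8 are a permutation of {1, 2, 3, 4, 5, 6, 7, 8, 9, 10}: each element appears exactly once.
So g is injective and surjective, hence bijective.
The image of g is {1, 2, 3, 4, 5, 6, 7, 8, 9, 10}, which has 10 elements.

10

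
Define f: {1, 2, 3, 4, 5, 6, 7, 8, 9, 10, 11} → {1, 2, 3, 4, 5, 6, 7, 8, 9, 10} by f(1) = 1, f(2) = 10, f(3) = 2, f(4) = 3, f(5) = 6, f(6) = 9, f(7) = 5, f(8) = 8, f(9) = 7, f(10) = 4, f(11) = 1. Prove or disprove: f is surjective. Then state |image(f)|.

10

Every element of the codomain has a preimage: 1 = f(1), 2 = f(3), 3 = f(4), 4 = f(10), 5 = f(7), 6 = f(5), 7 = f(9), 8 = f(8), 9 = f(6), 10 = f(2).
So f is surjective.
The image of f is {1, 2, 3, 4, 5, 6, 7, 8, 9, 10}, which has 10 elements.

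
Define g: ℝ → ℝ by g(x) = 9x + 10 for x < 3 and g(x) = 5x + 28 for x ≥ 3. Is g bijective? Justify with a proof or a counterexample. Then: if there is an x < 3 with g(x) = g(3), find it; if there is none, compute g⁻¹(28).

Both pieces are strictly increasing (slopes 9 and 5), so each is injective on its own interval.
The left piece maps (−∞, 3) onto (−∞, 37); the right piece maps [3, ∞) onto [43, ∞).
The images leave a gap (37 has no preimage), so g is not surjective, hence not bijective.
Because the two images are disjoint, no x < 3 has g(x) = g(3), so we compute g⁻¹(28): 28 lies in (−∞, 37), so solve 9x + 10 = 28: x = (28 − 10)/9 = 2.

2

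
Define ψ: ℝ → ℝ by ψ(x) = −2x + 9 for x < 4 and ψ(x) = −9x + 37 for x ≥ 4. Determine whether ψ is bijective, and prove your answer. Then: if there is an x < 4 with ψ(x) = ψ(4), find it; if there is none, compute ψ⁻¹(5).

2

Both pieces are strictly decreasing (slopes −2 and −9), so each is injective on its own interval.
The left piece maps (−∞, 4) onto (1, ∞); the right piece maps [4, ∞) onto (−∞, 1].
Since 1 = 1, the images partition ℝ: ψ is injective and surjective, hence bijective.
Because the two images are disjoint, no x < 4 has ψ(x) = ψ(4), so we compute ψ⁻¹(5): 5 lies in (1, ∞), so solve −2x + 9 = 5: x = (5 − 9)/(−2) = 2.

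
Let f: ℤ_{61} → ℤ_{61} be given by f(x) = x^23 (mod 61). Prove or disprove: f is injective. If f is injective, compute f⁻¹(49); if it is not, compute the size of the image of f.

39

Since 61 is prime, the nonzero elements of ℤ_{61} form a cyclic group of order 60.
As gcd(23, 60) = 1, raising to the 23rd power is a bijection on this group: if u^23 ≡ v^23 then (uv^{−1})^23 = 1, and the only element of order dividing gcd(23, 60) = 1 is 1, so u = v.
With f(0) = 0 this makes f injective on all of ℤ_{61}, hence bijective (finite equal-size domain and codomain). In particular f is injective.
Since f is injective, we find the preimage of 49. The inverse of x ↦ x^23 on (ℤ_{61})^× is x ↦ x^47, because 23·47 = 1081 = 18·60 + 1 ≡ 1 (mod 60) and x^{60} = 1 for x ≠ 0 (Fermat). So f⁻¹(49) = 49^47 mod 61.
Repeated squaring mod 61: 49^1 ≡ 49, 49^2 ≡ 49² = 2401 ≡ 22, 49^4 ≡ 22² = 484 ≡ 57, 49^8 ≡ 57² = 3249 ≡ 16, 49^16 ≡ 16² = 256 ≡ 12, 49^32 ≡ 12² = 144 ≡ 22. Since 47 = 32 + 8 + 4 + 2 + 1, 49^47 ≡ 22·16·57·22·49: 22·16 = 352 ≡ 47, then 47·57 = 2679 ≡ 56, then 56·22 = 1232 ≡ 12, then 12·49 = 588 ≡ 39. So 49^47 ≡ 39 (mod 61).
Hence f⁻¹(49) = 39.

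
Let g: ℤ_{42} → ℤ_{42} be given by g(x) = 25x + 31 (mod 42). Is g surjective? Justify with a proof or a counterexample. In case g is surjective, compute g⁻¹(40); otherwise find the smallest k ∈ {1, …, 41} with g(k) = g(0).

39

Since gcd(25, 42) = 1, 25 is invertible modulo 42. Euclid's algorithm: 42 = 1·25 + 17, 25 = 1·17 + 8, 17 = 2·8 + 1; back-substituting gives 1 = 37·25 − 22·42, so 25⁻¹ ≡ 37 (mod 42).
For any y ∈ ℤ_{42}, x = 37(y − 31) mod 42 satisfies g(x) = 25·37(y − 31) + 31 ≡ y (since 25·37 ≡ 1 mod 42). So every y has a preimage.
Thus g is surjective.
Since g is surjective, we find g⁻¹(40): we need 25x ≡ 40 − 31 ≡ 9 (mod 42). Using 25⁻¹ = 37: x ≡ 37·9 = 333 = 7·42 + 39, so x = 39.
Check: g(39) = 25·39 + 31 = 1006 = 23·42 + 40 ≡ 40 (mod 42).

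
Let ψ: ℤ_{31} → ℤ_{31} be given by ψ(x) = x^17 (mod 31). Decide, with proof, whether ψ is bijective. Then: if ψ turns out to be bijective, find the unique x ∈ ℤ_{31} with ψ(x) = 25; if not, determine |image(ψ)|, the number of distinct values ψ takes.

5

Since 31 is prime, the nonzero elements of ℤ_{31} form a cyclic group of order 30.
As gcd(17, 30) = 1, raising to the 17th power is a bijection on this group: if s^17 ≡ t^17 then (st^{−1})^17 = 1, and the only element of order dividing gcd(17, 30) = 1 is 1, so s = t.
With ψ(0) = 0 this makes ψ injective on all of ℤ_{31}, hence bijective (finite equal-size domain and codomain). In particular ψ is bijective.
Since ψ is bijective, we find the preimage of 25. The inverse of x ↦ x^17 on (ℤ_{31})^× is x ↦ x^23, because 17·23 = 391 = 13·30 + 1 ≡ 1 (mod 30) and x^{30} = 1 for x ≠ 0 (Fermat). So ψ⁻¹(25) = 25^23 mod 31.
Repeated squaring mod 31: 25^1 ≡ 25, 25^2 ≡ 25² = 625 ≡ 5, 25^4 ≡ 5² = 25, 25^8 ≡ 25² = 625 ≡ 5, 25^16 ≡ 5² = 25. Since 23 = 16 + 4 + 2 + 1, 25^23 ≡ 25·25·5·25: 25·25 = 625 ≡ 5, then 5·5 = 25, then 25·25 = 625 ≡ 5. So 25^23 ≡ 5 (mod 31).
Hence ψ⁻¹(25) = 5.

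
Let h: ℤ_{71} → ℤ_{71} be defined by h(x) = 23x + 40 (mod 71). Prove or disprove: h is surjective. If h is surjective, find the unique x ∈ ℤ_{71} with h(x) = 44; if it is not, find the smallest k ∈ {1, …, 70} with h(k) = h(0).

Recall: surjectivity means every element of the codomain has a preimage under h.
Since gcd(23, 71) = 1, 23 is invertible modulo 71. Euclid's algorithm: 71 = 3·23 + 2, 23 = 11·2 + 1; back-substituting gives 1 = 34·23 − 11·71, so 23⁻¹ ≡ 34 (mod 71).
Then y ↦ 34(y − 40) is a two-sided inverse to h, so every y ∈ ℤ_{71} has a preimage.
Thus h is surjective.
Since h is surjective, we find h⁻¹(44): we need 23x ≡ 44 − 40 ≡ 4 (mod 71). Using 23⁻¹ = 34: x ≡ 34·4 = 136 = 1·71 + 65, so x = 65.
Check: h(65) = 23·65 + 40 = 1535 = 21·71 + 44 ≡ 44 (mod 71).

65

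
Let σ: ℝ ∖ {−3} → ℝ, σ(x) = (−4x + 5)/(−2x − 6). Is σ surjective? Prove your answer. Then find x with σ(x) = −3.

If σ(x) = 2, cross-multiplying gives −2(−4x + 5) = −4(−2x − 6), which simplifies to −10 = 24 — false.  So 2 has no preimage and σ is not surjective.
Solving σ(x) = −3: cross-multiplying gives −4x + 5 = −3(−2x − 6), which rearranges to −10x = 13, so x = −13/10.

-13/10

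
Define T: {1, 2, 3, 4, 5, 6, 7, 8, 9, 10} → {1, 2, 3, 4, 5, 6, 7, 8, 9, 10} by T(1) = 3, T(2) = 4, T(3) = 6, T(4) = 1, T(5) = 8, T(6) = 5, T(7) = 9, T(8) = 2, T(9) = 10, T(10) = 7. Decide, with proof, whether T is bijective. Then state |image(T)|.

The values 3, 4, 6, 1, 8, 5, 9, 2, 10, 7 are a permutation of {1, 2, 3, 4, 5, 6, 7, 8, 9, 10}: each element appears exactly once.
So T is injective and surjective, hence bijective.
The image of T is {1, 2, 3, 4, 5, 6, 7, 8, 9, 10}, which has 10 elements.

10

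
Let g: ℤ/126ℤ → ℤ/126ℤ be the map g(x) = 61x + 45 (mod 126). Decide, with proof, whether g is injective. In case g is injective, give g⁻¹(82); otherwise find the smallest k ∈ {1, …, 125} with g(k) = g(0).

If g(u) = g(v), then 61u ≡ 61v (mod 126). Because gcd(61, 126) = 1, we may cancel 61 to get u ≡ v (mod 126).
Therefore g is injective.
We now compute 61⁻¹ mod 126 explicitly. Euclid's algorithm: 126 = 2·61 + 4, 61 = 15·4 + 1; back-substituting gives 1 = 31·61 − 15·126, so 61⁻¹ ≡ 31 (mod 126).
Since g is injective, we compute g⁻¹(82): solve 61x + 45 ≡ 82 (mod 126), i.e. 61x ≡ 37 (mod 126).
Multiplying by 61⁻¹ = 31 gives x ≡ 31·37 = 1147 = 9·126 + 13 ≡ 13 (mod 126).
Check: g(13) = 61·13 + 45 = 838 = 6·126 + 82 ≡ 82 (mod 126).

13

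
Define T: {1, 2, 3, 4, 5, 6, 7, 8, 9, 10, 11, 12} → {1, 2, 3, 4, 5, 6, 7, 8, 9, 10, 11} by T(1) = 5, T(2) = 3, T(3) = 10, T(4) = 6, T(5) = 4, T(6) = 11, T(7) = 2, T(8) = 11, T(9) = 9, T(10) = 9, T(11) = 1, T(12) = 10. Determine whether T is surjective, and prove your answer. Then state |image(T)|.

9

No element maps to 7, so T is not surjective.
The image of T is {1, 2, 3, 4, 5, 6, 9, 10, 11}, which has 9 elements.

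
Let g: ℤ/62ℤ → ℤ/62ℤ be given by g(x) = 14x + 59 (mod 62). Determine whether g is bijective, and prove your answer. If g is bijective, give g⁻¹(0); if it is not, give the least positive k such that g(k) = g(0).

Recall: g is injective when g(s) = g(t) forces s = t.
We have gcd(14, 62) = 2 > 1. Taking s = 0 and t = 31: g(0) = 59 and g(31) = 14·31 + 59 = 493 ≡ 59 (mod 62).
So g(0) = g(31) while 0 ≠ 31, thus g is not injective, hence not bijective.
Since g is not bijective, we find the least positive k with g(k) = g(0): this means 14k ≡ 0 (mod 62), i.e. 62 ∣ 14k. Since gcd(14, 62) = 2, dividing through by 2 this holds exactly when 31 ∣ 7k, and as gcd(7, 31) = 1, exactly when 31 ∣ k.
The smallest positive such k is 31.

31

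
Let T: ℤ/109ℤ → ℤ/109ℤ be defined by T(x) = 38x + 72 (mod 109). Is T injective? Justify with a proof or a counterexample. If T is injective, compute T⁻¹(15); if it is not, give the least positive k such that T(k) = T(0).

Suppose T(x_1) = T(x_2) in ℤ/109ℤ. Then 38x_1 + 72 ≡ 38x_2 + 72 (mod 109), thus 38(x_1 − x_2) ≡ 0 (mod 109).
Since gcd(38, 109) = 1, 38 is invertible modulo 109, so x_1 − x_2 ≡ 0 (mod 109), i.e. x_1 = x_2.
Thus T is injective.
We now compute 38⁻¹ mod 109 explicitly. Euclid's algorithm: 109 = 2·38 + 33, 38 = 1·33 + 5, 33 = 6·5 + 3, 5 = 1·3 + 2, 3 = 1·2 + 1; back-substituting gives 1 = 66·38 − 23·109, so 38⁻¹ ≡ 66 (mod 109).
Since T is injective, we compute T⁻¹(15): solve 38x + 72 ≡ 15 (mod 109), i.e. 38x ≡ 52 (mod 109).
Multiplying by 38⁻¹ = 66 gives x ≡ 66·52 = 3432 = 31·109 + 53 ≡ 53 (mod 109).
Check: T(53) = 38·53 + 72 = 2086 = 19·109 + 15 ≡ 15 (mod 109).

53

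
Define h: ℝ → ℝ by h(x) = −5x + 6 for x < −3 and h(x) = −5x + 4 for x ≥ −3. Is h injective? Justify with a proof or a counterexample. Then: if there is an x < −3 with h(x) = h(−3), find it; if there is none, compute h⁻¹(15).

Both pieces are strictly decreasing (slopes −5 and −5), so each is injective on its own interval.
The left piece maps (−∞, −3) onto (21, ∞); the right piece maps [−3, ∞) onto (−∞, 19].
These images are disjoint, so no value is attained by both pieces. Therefore h is injective.
Because the two images are disjoint, no x < −3 has h(x) = h(−3), so we compute h⁻¹(15): 15 lies in (−∞, 19], so solve −5x + 4 = 15: x = (15 − 4)/(−5) = −11/5.

-11/5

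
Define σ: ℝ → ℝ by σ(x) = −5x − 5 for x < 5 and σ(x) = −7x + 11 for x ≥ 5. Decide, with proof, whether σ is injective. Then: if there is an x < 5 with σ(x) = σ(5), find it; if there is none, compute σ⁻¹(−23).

Both pieces are strictly decreasing (slopes −5 and −7), so each is injective on its own interval.
The left piece maps (−∞, 5) onto (−30, ∞); the right piece maps [5, ∞) onto (−∞, −24].
These images overlap. In particular σ(5) = −24 (right piece), and solving −5x − 5 = −24 on the left piece gives x = 19/5 < 5.
So σ(19/5) = σ(5) with 19/5 ≠ 5, and σ is not injective. This x = 19/5 is the requested value below 5.

19/5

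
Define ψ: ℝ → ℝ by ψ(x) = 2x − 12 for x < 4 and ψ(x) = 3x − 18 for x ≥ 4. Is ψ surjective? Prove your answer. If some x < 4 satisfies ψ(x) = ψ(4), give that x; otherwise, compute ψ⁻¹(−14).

3

Both pieces are strictly increasing (slopes 2 and 3), so each is injective on its own interval.
The left piece maps (−∞, 4) onto (−∞, −4); the right piece maps [4, ∞) onto [−6, ∞).
The union (−∞, −4) ∪ [−6, ∞) covers ℝ, so ψ is surjective.
For the follow-up: the images overlap, so an x < 4 with ψ(x) = ψ(4) exists. ψ(4) = −6; solving 2x − 12 = −6 for x < 4 gives x = (−6 + 12)/2 = 3.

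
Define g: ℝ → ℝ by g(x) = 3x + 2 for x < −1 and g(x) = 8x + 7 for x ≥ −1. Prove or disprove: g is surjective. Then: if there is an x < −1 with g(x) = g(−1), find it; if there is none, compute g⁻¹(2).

-5/8

Both pieces are strictly increasing (slopes 3 and 8), so each is injective on its own interval.
The left piece maps (−∞, −1) onto (−∞, −1); the right piece maps [−1, ∞) onto [−1, ∞).
These images together cover ℝ, so g is surjective.
Because the two images are disjoint, no x < −1 has g(x) = g(−1), so we compute g⁻¹(2): 2 lies in [−1, ∞), so solve 8x + 7 = 2: x = (2 − 7)/8 = −5/8.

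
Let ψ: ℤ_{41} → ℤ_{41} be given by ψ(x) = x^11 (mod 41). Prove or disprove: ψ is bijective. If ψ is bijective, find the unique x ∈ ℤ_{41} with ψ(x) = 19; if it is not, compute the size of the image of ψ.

34

Since 41 is prime, the nonzero elements of ℤ_{41} form a cyclic group of order 40.
As gcd(11, 40) = 1, raising to the 11th power is a bijection on this group: if s^11 ≡ t^11 then (st^{−1})^11 = 1, and the only element of order dividing gcd(11, 40) = 1 is 1, so s = t.
With ψ(0) = 0 this makes ψ injective on all of ℤ_{41}, hence bijective (finite equal-size domain and codomain). In particular ψ is bijective.
Since ψ is bijective, we find the preimage of 19. The inverse of x ↦ x^11 on (ℤ_{41})^× is x ↦ x^11, because 11·11 = 121 = 3·40 + 1 ≡ 1 (mod 40) and x^{40} = 1 for x ≠ 0 (Fermat). So ψ⁻¹(19) = 19^11 mod 41.
Repeated squaring mod 41: 19^1 ≡ 19, 19^2 ≡ 19² = 361 ≡ 33, 19^4 ≡ 33² = 1089 ≡ 23, 19^8 ≡ 23² = 529 ≡ 37. Since 11 = 8 + 2 + 1, 19^11 ≡ 37·33·19: 37·33 = 1221 ≡ 32, then 32·19 = 608 ≡ 34. So 19^11 ≡ 34 (mod 41).
Hence ψ⁻¹(19) = 34.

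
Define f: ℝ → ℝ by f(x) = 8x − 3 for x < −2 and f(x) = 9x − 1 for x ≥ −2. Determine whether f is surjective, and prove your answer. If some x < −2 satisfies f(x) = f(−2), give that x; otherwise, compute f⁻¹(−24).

-21/8

Both pieces are strictly increasing (slopes 8 and 9), so each is injective on its own interval.
The left piece maps (−∞, −2) onto (−∞, −19); the right piece maps [−2, ∞) onto [−19, ∞).
These images together cover ℝ, so f is surjective.
Because the two images are disjoint, no x < −2 has f(x) = f(−2), so we compute f⁻¹(−24): −24 lies in (−∞, −19), so solve 8x − 3 = −24: x = (−24 + 3)/8 = −21/8.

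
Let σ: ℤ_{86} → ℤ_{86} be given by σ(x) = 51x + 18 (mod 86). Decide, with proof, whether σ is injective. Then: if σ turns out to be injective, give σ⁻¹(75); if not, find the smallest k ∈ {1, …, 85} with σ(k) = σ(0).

Recall that σ is injective when σ(s) = σ(t) forces s = t.
If σ(s) = σ(t), then 51s ≡ 51t (mod 86). Because gcd(51, 86) = 1, we may cancel 51 to get s ≡ t (mod 86).
Therefore σ is injective.
We now compute 51⁻¹ mod 86 explicitly. Euclid's algorithm: 86 = 1·51 + 35, 51 = 1·35 + 16, 35 = 2·16 + 3, 16 = 5·3 + 1; back-substituting gives 1 = 27·51 − 16·86, so 51⁻¹ ≡ 27 (mod 86).
Since σ is injective, we compute σ⁻¹(75): solve 51x + 18 ≡ 75 (mod 86), i.e. 51x ≡ 57 (mod 86).
Multiplying by 51⁻¹ = 27 gives x ≡ 27·57 = 1539 = 17·86 + 77 ≡ 77 (mod 86).
Check: σ(77) = 51·77 + 18 = 3945 = 45·86 + 75 ≡ 75 (mod 86).

77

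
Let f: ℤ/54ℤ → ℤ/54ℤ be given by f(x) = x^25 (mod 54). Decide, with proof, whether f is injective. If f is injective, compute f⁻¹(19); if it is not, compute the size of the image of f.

38

f(0) = 0^25 = 0.
f(6): Repeated squaring mod 54: 6^1 ≡ 6, 6^2 ≡ 6² = 36, 6^4 ≡ 36² = 1296 ≡ 0, 6^8 ≡ 0² = 0, 6^16 ≡ 0² = 0. Since 25 = 16 + 8 + 1, 6^25 ≡ 0·0·6: 0·0 = 0, then 0·6 = 0. So 6^25 ≡ 0 (mod 54).
So f(0) = f(6) = 0 while 0 ≠ 6, so f is not injective.
Since f is not injective, we determine |image(f)|. Computing x^25 mod 54 for each x (by repeated squaring, reducing mod 54 at every step), the values f(0), f(1), …, f(53) are: 0, 1, 20, 27, 22, 41, 0, 43, 8, 27, 10, 29, 0, 31, 50, 27, 52, 17, 0, 19, 38, 27, 40, 5, 0, 7, 26, 27, 28, 47, 0, 49, 14, 27, 16, 35, 0, 37, 2, 27, 4, 23, 0, 25, 44, 27, 46, 11, 0, 13, 32, 27, 34, 53.
The distinct values are {0, 1, 2, 4, 5, 7, 8, 10, 11, 13, 14, 16, 17, 19, 20, 22, 23, 25, 26, 27, 28, 29, 31, 32, 34, 35, 37, 38, 40, 41, 43, 44, 46, 47, 49, 50, 52, 53}; there are 38 of them.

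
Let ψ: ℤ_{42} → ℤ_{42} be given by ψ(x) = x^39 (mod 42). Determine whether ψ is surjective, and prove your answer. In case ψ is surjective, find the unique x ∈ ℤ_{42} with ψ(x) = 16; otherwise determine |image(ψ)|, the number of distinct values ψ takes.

18

ψ(2): Repeated squaring mod 42: 2^1 ≡ 2, 2^2 ≡ 2² = 4, 2^4 ≡ 4² = 16, 2^8 ≡ 16² = 256 ≡ 4, 2^16 ≡ 4² = 16, 2^32 ≡ 16² = 256 ≡ 4. Since 39 = 32 + 4 + 2 + 1, 2^39 ≡ 4·16·4·2: 4·16 = 64 ≡ 22, then 22·4 = 88 ≡ 4, then 4·2 = 8. So 2^39 ≡ 8 (mod 42).
ψ(8): Repeated squaring mod 42: 8^1 ≡ 8, 8^2 ≡ 8² = 64 ≡ 22, 8^4 ≡ 22² = 484 ≡ 22, 8^8 ≡ 22² = 484 ≡ 22, 8^16 ≡ 22² = 484 ≡ 22, 8^32 ≡ 22² = 484 ≡ 22. Since 39 = 32 + 4 + 2 + 1, 8^39 ≡ 22·22·22·8: 22·22 = 484 ≡ 22, then 22·22 = 484 ≡ 22, then 22·8 = 176 ≡ 8. So 8^39 ≡ 8 (mod 42).
So ψ(2) = ψ(8) = 8 while 2 ≠ 8, so ψ is not injective.
A non-injective map from the 42-element set ℤ_{42} to itself takes at most 41 distinct values, so it cannot be surjective. Thus ψ is not surjective.
Since ψ is not surjective, we determine |image(ψ)|. Computing x^39 mod 42 for each x (by repeated squaring, reducing mod 42 at every step), the values ψ(0), ψ(1), …, ψ(41) are: 0, 1, 8, 27, 22, 41, 6, 7, 8, 15, 34, 29, 6, 13, 14, 15, 22, 41, 36, 13, 20, 21, 22, 29, 6, 1, 20, 27, 28, 29, 36, 13, 8, 27, 34, 35, 36, 1, 20, 15, 34, 41.
The distinct values are {0, 1, 6, 7, 8, 13, 14, 15, 20, 21, 22, 27, 28, 29, 34, 35, 36, 41}; there are 18 of them.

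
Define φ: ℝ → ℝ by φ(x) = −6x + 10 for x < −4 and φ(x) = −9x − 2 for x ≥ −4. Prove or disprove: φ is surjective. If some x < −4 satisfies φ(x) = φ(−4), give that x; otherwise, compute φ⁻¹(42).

Both pieces are strictly decreasing (slopes −6 and −9), so each is injective on its own interval.
The left piece maps (−∞, −4) onto (34, ∞); the right piece maps [−4, ∞) onto (−∞, 34].
These images together cover ℝ, so φ is surjective.
Because the two images are disjoint, no x < −4 has φ(x) = φ(−4), so we compute φ⁻¹(42): 42 lies in (34, ∞), so solve −6x + 10 = 42: x = (42 − 10)/(−6) = −16/3.

-16/3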